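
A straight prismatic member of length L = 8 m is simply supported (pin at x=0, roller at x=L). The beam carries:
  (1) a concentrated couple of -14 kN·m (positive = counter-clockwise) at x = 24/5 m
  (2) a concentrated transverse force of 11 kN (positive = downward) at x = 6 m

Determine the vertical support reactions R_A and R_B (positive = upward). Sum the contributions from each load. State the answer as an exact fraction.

R_A = 1 kN, R_B = 10 kN

Load 1 — applied couple M₀=-14 kN·m at a=24/5 m (b=L-a=16/5):
  R_A = M₀/L = (-14)/8 = -7/4 kN
  R_B = -M₀/L = -(-14)/8 = 7/4 kN
Load 2 — point force P=11 kN at a=6 m (b=L-a=2):
  R_A = Pb/L = 11·2/8 = 11/4 kN
  R_B = Pa/L = 11·6/8 = 33/4 kN
Superposition: R_A = 1 kN, R_B = 10 kN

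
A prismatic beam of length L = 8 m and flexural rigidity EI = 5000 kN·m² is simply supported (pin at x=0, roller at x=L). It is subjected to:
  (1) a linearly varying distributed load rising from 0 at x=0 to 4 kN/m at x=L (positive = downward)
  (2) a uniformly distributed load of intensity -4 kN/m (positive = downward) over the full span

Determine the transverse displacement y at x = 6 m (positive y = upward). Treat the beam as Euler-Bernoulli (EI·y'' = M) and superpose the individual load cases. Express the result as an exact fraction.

Load 1 — triangular load w₀=4 kN/m (0→w₀ over full span):
  y_1 = -w₀x(7L⁴-10L²x²+3x⁴)/(360LEI) = -4·6·(7·8⁴-10·8²·6²+3·6⁴)/(360·8·5000) = -119/7500 m
Load 2 — uniform load w=-4 kN/m over full span:
  y_2 = -wx(L³-2Lx²+x³)/(24EI) = -(-4)·6·(8³-2·8·6²+6³)/(24·5000) = 19/625 m
Superposition: y = Σ y_i = 109/7500 m ≈ 0.014533 m

y(6) = 109/7500 m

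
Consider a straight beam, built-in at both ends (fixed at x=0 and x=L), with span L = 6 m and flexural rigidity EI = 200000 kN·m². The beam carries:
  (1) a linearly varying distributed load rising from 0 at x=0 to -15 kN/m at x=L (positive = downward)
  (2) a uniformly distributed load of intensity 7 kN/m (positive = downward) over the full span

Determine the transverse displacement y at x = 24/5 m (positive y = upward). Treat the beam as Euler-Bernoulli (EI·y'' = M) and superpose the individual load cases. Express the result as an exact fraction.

y(24/5) = 189/19531250 m

Load 1 — triangular load w₀=-15 kN/m (0→w₀ over full span):
  y_1 = -w₀x²(L-x)²(x+2L)/(120LEI) = -(-15)·(24/5)²·(6-(24/5))²·((24/5)+2·6)/(120·6·200000) = 567/9765625 m
Load 2 — uniform load w=7 kN/m over full span:
  y_2 = -wx²(L-x)²/(24EI) = -7·(24/5)²·(6-(24/5))²/(24·200000) = -189/3906250 m
Superposition: y = Σ y_i = 189/19531250 m ≈ 0.000010 m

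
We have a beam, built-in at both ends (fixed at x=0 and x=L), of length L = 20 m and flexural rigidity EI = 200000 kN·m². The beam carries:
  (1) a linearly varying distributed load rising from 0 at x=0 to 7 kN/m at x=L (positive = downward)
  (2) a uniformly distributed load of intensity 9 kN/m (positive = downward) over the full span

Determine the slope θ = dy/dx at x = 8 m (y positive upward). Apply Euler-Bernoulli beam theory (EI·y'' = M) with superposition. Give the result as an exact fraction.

θ(8) = -33/15625 rad

Load 1 — triangular load w₀=7 kN/m (0→w₀ over full span):
  θ_1 = -w₀(2x(L-x)(L-2x)(x+2L)+x²(L-x)²)/(120LEI) = -7·(2·8·(20-8)·(20-2·8)·(8+2·20)+8²·(20-8)²)/(120·20·200000) = -21/31250 rad
Load 2 — uniform load w=9 kN/m over full span:
  θ_2 = -wx(L-x)(L-2x)/(12EI) = -9·8·(20-8)·(20-2·8)/(12·200000) = -9/6250 rad
Superposition: θ = Σ θ_i = -33/15625 rad ≈ -0.002112 rad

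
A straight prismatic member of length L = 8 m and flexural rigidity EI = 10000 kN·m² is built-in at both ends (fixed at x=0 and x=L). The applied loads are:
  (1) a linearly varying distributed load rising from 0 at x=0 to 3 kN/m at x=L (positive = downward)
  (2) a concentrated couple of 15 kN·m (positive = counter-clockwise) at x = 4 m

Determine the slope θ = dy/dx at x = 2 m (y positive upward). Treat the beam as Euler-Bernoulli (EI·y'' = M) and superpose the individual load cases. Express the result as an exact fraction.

θ(2) = -309/400000 rad

Load 1 — triangular load w₀=3 kN/m (0→w₀ over full span):
  θ_1 = -w₀(2x(L-x)(L-2x)(x+2L)+x²(L-x)²)/(120LEI) = -3·(2·2·(8-2)·(8-2·2)·(2+2·8)+2²·(8-2)²)/(120·8·10000) = -117/200000 rad
Load 2 — applied couple M₀=15 kN·m at a=4 m (b=L-a=4):
  θ_2 = (R_Ax²/2 - M_Ax)/EI  [x≤a] with R_A=45/16, M_A=15/4 = ((45/16)·2²/2 - (15/4)·2)/10000 = -3/16000 rad
Superposition: θ = Σ θ_i = -309/400000 rad ≈ -0.000772 rad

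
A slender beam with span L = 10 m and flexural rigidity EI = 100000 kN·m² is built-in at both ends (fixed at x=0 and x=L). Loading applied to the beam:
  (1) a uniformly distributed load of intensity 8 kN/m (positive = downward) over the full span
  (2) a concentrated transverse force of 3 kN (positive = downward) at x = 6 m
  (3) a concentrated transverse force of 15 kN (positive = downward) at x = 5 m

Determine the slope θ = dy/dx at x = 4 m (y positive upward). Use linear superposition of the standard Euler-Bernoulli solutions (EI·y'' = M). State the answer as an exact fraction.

Load 1 — uniform load w=8 kN/m over full span:
  θ_1 = -wx(L-x)(L-2x)/(12EI) = -8·4·(10-4)·(10-2·4)/(12·100000) = -1/3125 rad
Load 2 — point force P=3 kN at a=6 m (b=L-a=4):
  θ_2 = -Pb²x(2aL-(3a+b)x)/(2L³EI)  [x≤a] = -3·4²·4·(2·6·10-(3·6+4)·4)/(2·10³·100000) = -12/390625 rad
Load 3 — point force P=15 kN at a=5 m (b=L-a=5):
  θ_3 = -Pb²x(2aL-(3a+b)x)/(2L³EI)  [x≤a] = -15·5²·4·(2·5·10-(3·5+5)·4)/(2·10³·100000) = -3/20000 rad
Superposition: θ = Σ θ_i = -6259/12500000 rad ≈ -0.000501 rad

θ(4) = -6259/12500000 rad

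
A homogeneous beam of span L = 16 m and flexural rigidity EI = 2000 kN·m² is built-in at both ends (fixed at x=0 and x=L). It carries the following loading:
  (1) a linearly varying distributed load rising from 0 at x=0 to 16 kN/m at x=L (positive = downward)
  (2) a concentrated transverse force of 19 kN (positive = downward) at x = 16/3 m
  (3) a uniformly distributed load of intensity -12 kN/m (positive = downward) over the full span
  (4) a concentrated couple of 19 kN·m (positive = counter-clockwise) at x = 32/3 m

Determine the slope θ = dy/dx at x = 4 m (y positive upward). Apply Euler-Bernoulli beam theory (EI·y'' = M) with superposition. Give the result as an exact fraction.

Load 1 — triangular load w₀=16 kN/m (0→w₀ over full span):
  θ_1 = -w₀(2x(L-x)(L-2x)(x+2L)+x²(L-x)²)/(120LEI) = -16·(2·4·(16-4)·(16-2·4)·(4+2·16)+4²·(16-4)²)/(120·16·2000) = -78/625 rad
Load 2 — point force P=19 kN at a=16/3 m (b=L-a=32/3):
  θ_2 = -Pb²x(2aL-(3a+b)x)/(2L³EI)  [x≤a] = -19·(32/3)²·4·(2·(16/3)·16-(3·(16/3)+(32/3))·4)/(2·16³·2000) = -38/1125 rad
Load 3 — uniform load w=-12 kN/m over full span:
  θ_3 = -wx(L-x)(L-2x)/(12EI) = -(-12)·4·(16-4)·(16-2·4)/(12·2000) = 24/125 rad
Load 4 — applied couple M₀=19 kN·m at a=32/3 m (b=L-a=16/3):
  θ_4 = (R_Ax²/2 - M_Ax)/EI  [x≤a] with R_A=19/12, M_A=19/3 = ((19/12)·4²/2 - (19/3)·4)/2000 = -19/3000 rad
Superposition: θ = Σ θ_i = 1219/45000 rad ≈ 0.027089 rad

θ(4) = 1219/45000 rad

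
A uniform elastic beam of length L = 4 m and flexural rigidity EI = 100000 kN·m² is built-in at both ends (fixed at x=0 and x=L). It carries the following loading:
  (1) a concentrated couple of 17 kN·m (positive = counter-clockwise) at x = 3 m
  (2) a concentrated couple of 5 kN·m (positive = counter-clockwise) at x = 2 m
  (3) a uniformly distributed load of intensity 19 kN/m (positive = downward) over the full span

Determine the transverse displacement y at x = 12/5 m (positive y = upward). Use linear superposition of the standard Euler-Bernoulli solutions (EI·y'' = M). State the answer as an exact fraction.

Load 1 — applied couple M₀=17 kN·m at a=3 m (b=L-a=1):
  y_1 = (R_Ax³/6 - M_Ax²/2)/EI  [x≤a] with R_A=153/32, M_A=85/16 = ((153/32)·(12/5)³/6 - (85/16)·(12/5)²/2)/100000 = -1071/25000000 m
Load 2 — applied couple M₀=5 kN·m at a=2 m (b=L-a=2):
  y_2 = (R_Ax³/6 - M_Ax²/2 - M₀(x-a)²/2)/EI  [x>a] with R_A=15/8, M_A=5/4 = ((15/8)·(12/5)³/6 - (5/4)·(12/5)²/2 - 5·((12/5)-2)²/2)/100000 = 1/312500 m
Load 3 — uniform load w=19 kN/m over full span:
  y_3 = -wx²(L-x)²/(24EI) = -19·(12/5)²·(4-(12/5))²/(24·100000) = -228/1953125 m
Superposition: y = Σ y_i = -19547/125000000 m ≈ -0.000156 m

y(12/5) = -19547/125000000 m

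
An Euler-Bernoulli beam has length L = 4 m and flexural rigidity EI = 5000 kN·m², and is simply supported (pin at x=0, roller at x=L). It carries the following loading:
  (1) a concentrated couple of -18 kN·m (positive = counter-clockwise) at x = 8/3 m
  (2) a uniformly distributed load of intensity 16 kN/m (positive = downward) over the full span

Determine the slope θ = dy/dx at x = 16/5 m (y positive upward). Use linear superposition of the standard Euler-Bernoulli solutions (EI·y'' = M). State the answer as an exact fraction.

Load 1 — applied couple M₀=-18 kN·m at a=8/3 m (b=L-a=4/3):
  θ_1 = (M₀x²/(2L)-M₀(x-a)+C₁)/EI  [x>a] with C₁=M₀(3b²-L²)/(6L)=8 = ((-18)·(16/5)²/(2·4)-(-18)·((16/5)-(8/3))+8)/5000 = -17/15625 rad
Load 2 — uniform load w=16 kN/m over full span:
  θ_2 = -w(L³-6Lx²+4x³)/(24EI) = -16·(4³-6·4·(16/5)²+4·(16/5)³)/(24·5000) = 528/78125 rad
Superposition: θ = Σ θ_i = 443/78125 rad ≈ 0.005670 rad

θ(16/5) = 443/78125 rad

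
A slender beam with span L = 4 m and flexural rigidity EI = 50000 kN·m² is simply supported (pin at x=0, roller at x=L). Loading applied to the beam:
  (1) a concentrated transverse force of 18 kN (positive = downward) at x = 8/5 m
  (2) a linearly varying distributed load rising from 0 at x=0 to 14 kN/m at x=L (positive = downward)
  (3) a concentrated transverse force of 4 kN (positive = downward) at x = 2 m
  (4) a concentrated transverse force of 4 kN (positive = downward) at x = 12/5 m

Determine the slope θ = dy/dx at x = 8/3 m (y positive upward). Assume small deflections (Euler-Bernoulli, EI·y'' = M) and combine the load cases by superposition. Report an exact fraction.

θ(8/3) = 169351/379687500 rad

Load 1 — point force P=18 kN at a=8/5 m (b=L-a=12/5):
  θ_1 = -Pa(2L²-6Lx+3x²+a²)/(6LEI)  [x>a] = -18·(8/5)·(2·4²-6·4·(8/3)+3·(8/3)²+(8/5)²)/(6·4·50000) = 76/390625 rad
Load 2 — triangular load w₀=14 kN/m (0→w₀ over full span):
  θ_2 = -w₀(7L⁴-30L²x²+15x⁴)/(360LEI) = -14·(7·4⁴-30·4²·(8/3)²+15·(8/3)⁴)/(360·4·50000) = 637/3796875 rad
Load 3 — point force P=4 kN at a=2 m (b=L-a=2):
  θ_3 = -Pa(2L²-6Lx+3x²+a²)/(6LEI)  [x>a] = -4·2·(2·4²-6·4·(8/3)+3·(8/3)²+2²)/(6·4·50000) = 1/22500 rad
Load 4 — point force P=4 kN at a=12/5 m (b=L-a=8/5):
  θ_4 = -Pa(2L²-6Lx+3x²+a²)/(6LEI)  [x>a] = -4·(12/5)·(2·4²-6·4·(8/3)+3·(8/3)²+(12/5)²)/(6·4·50000) = 46/1171875 rad
Superposition: θ = Σ θ_i = 169351/379687500 rad ≈ 0.000446 rad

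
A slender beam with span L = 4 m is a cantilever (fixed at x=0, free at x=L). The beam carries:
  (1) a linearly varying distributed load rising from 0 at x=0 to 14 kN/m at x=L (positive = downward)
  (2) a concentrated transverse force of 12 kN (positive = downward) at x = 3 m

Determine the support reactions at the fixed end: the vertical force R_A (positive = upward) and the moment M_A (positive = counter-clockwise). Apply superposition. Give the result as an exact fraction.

R_A = 40 kN, M_A = 332/3 kN·m

Load 1 — triangular load w₀=14 kN/m (0→w₀ over full span):
  R_A = w₀L/2 = 14·4/2 = 28 kN
  M_A = w₀L²/3 = 14·4²/3 = 224/3 kN·m
Load 2 — point force P=12 kN at a=3 m (b=L-a=1):
  R_A = P = 12 kN
  M_A = Pa = 12·3 = 36 kN·m
Superposition: R_A = 40 kN, M_A = 332/3 kN·m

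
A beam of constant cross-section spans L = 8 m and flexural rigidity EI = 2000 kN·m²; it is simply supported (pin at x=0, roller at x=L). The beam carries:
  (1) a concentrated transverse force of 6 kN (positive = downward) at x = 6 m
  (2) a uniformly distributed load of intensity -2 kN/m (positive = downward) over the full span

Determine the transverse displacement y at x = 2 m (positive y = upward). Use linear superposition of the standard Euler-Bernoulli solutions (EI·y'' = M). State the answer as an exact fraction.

y(2) = 3/125 m

Load 1 — point force P=6 kN at a=6 m (b=L-a=2):
  y_1 = -Pbx(L²-b²-x²)/(6LEI)  [x≤a] = -6·2·2·(8²-2²-2²)/(6·8·2000) = -7/500 m
Load 2 — uniform load w=-2 kN/m over full span:
  y_2 = -wx(L³-2Lx²+x³)/(24EI) = -(-2)·2·(8³-2·8·2²+2³)/(24·2000) = 19/500 m
Superposition: y = Σ y_i = 3/125 m ≈ 0.024000 m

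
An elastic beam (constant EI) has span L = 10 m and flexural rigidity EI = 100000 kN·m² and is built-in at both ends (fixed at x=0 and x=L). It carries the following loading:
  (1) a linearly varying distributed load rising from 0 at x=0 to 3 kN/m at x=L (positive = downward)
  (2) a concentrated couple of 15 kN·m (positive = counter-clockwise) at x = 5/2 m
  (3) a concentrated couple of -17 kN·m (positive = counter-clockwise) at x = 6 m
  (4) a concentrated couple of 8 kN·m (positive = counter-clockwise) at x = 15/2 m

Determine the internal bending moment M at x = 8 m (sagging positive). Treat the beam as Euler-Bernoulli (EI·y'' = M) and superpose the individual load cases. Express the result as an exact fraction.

M(8) = 2537/2000 kN·m

Load 1 — triangular load w₀=3 kN/m (0→w₀ over full span):
  M_1 = 3w₀Lx/20 - w₀L²/30 - w₀x³/(6L) = 3·3·10·8/20 - 3·10²/30 - 3·8³/(6·10) = 2/5 kN·m
Load 2 — applied couple M₀=15 kN·m at a=5/2 m (b=L-a=15/2):
  M_2 = R_Ax - M_A - M₀  [x>a] with R_A=27/16, M_A=-45/16 = (27/16)·8 - (-45/16) - 15 = 21/16 kN·m
Load 3 — applied couple M₀=-17 kN·m at a=6 m (b=L-a=4):
  M_3 = R_Ax - M_A - M₀  [x>a] with R_A=-306/125, M_A=-136/25 = (-306/125)·8 - (-136/25) - (-17) = 357/125 kN·m
Load 4 — applied couple M₀=8 kN·m at a=15/2 m (b=L-a=5/2):
  M_4 = R_Ax - M_A - M₀  [x>a] with R_A=9/10, M_A=5/2 = (9/10)·8 - (5/2) - 8 = -33/10 kN·m
Superposition: M = Σ M_i = 2537/2000 kN·m ≈ 1.268500 kN·m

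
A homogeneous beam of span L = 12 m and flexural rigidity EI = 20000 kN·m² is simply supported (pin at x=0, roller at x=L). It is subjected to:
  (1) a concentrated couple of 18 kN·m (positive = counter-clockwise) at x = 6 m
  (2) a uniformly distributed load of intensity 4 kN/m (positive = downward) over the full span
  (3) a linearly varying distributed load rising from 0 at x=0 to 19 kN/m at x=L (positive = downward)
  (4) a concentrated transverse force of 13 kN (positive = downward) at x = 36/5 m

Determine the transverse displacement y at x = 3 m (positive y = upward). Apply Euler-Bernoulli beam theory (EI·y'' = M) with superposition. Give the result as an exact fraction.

y(3) = -11313009/80000000 m

Load 1 — applied couple M₀=18 kN·m at a=6 m (b=L-a=6):
  y_1 = (M₀x³/(6L)+C₁x)/EI  [x≤a] with C₁=M₀(3b²-L²)/(6L)=-9 = (18·3³/(6·12)+(-9)·3)/20000 = -81/80000 m
Load 2 — uniform load w=4 kN/m over full span:
  y_2 = -wx(L³-2Lx²+x³)/(24EI) = -4·3·(12³-2·12·3²+3³)/(24·20000) = -1539/40000 m
Load 3 — triangular load w₀=19 kN/m (0→w₀ over full span):
  y_3 = -w₀x(7L⁴-10L²x²+3x⁴)/(360LEI) = -19·3·(7·12⁴-10·12²·3²+3·3⁴)/(360·12·20000) = -55917/640000 m
Load 4 — point force P=13 kN at a=36/5 m (b=L-a=24/5):
  y_4 = -Pbx(L²-b²-x²)/(6LEI)  [x≤a] = -13·(24/5)·3·(12²-(24/5)²-3²)/(6·12·20000) = -36387/2500000 m
Superposition: y = Σ y_i = -11313009/80000000 m ≈ -0.141413 m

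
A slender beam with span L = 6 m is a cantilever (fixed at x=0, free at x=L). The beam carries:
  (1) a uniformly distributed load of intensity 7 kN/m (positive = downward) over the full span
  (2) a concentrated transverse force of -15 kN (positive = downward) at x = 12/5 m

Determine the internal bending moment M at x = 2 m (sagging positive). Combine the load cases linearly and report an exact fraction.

M(2) = -50 kN·m

Load 1 — uniform load w=7 kN/m over full span:
  M_1 = -w(L-x)²/2 = -7·(6-2)²/2 = -56 kN·m
Load 2 — point force P=-15 kN at a=12/5 m (b=L-a=18/5):
  M_2 = -P(a-x)  [x≤a] = -(-15)·((12/5)-2) = 6 kN·m
Superposition: M = Σ M_i = -50 kN·m ≈ -50.000000 kN·m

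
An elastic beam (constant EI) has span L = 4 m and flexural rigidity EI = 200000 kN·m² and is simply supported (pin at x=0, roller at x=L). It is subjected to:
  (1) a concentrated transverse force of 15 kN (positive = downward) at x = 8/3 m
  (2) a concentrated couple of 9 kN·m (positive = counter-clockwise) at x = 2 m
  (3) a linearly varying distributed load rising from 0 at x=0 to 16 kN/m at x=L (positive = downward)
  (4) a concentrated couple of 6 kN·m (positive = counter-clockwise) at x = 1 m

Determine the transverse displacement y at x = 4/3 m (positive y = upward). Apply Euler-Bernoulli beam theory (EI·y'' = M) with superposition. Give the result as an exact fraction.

y(4/3) = -6103/36450000 m

Load 1 — point force P=15 kN at a=8/3 m (b=L-a=4/3):
  y_1 = -Pbx(L²-b²-x²)/(6LEI)  [x≤a] = -15·(4/3)·(4/3)·(4²-(4/3)²-(4/3)²)/(6·4·200000) = -7/101250 m
Load 2 — applied couple M₀=9 kN·m at a=2 m (b=L-a=2):
  y_2 = (M₀x³/(6L)+C₁x)/EI  [x≤a] with C₁=M₀(3b²-L²)/(6L)=-3/2 = (9·(4/3)³/(6·4)+(-3/2)·(4/3))/200000 = -1/180000 m
Load 3 — triangular load w₀=16 kN/m (0→w₀ over full span):
  y_3 = -w₀x(7L⁴-10L²x²+3x⁴)/(360LEI) = -16·(4/3)·(7·4⁴-10·4²·(4/3)²+3·(4/3)⁴)/(360·4·200000) = -256/2278125 m
Load 4 — applied couple M₀=6 kN·m at a=1 m (b=L-a=3):
  y_4 = (M₀x³/(6L)-M₀(x-a)²/2+C₁x)/EI  [x>a] with C₁=M₀(3b²-L²)/(6L)=11/4 = (6·(4/3)³/(6·4)-6·((4/3)-1)²/2+(11/4)·(4/3))/200000 = 53/2700000 m
Superposition: y = Σ y_i = -6103/36450000 m ≈ -0.000167 m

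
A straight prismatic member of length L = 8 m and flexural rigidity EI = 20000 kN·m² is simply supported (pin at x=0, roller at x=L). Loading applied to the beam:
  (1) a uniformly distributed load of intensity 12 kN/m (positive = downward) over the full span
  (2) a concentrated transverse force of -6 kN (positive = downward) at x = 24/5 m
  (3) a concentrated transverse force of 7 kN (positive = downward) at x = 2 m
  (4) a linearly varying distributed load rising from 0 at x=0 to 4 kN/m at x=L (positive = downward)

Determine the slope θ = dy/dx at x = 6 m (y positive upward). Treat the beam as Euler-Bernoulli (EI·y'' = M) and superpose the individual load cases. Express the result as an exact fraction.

θ(6) = 227027/22500000 rad

Load 1 — uniform load w=12 kN/m over full span:
  θ_1 = -w(L³-6Lx²+4x³)/(24EI) = -12·(8³-6·8·6²+4·6³)/(24·20000) = 11/1250 rad
Load 2 — point force P=-6 kN at a=24/5 m (b=L-a=16/5):
  θ_2 = -Pa(2L²-6Lx+3x²+a²)/(6LEI)  [x>a] = -(-6)·(24/5)·(2·8²-6·8·6+3·6²+(24/5)²)/(6·8·20000) = -543/625000 rad
Load 3 — point force P=7 kN at a=2 m (b=L-a=6):
  θ_3 = -Pa(2L²-6Lx+3x²+a²)/(6LEI)  [x>a] = -7·2·(2·8²-6·8·6+3·6²+2²)/(6·8·20000) = 7/10000 rad
Load 4 — triangular load w₀=4 kN/m (0→w₀ over full span):
  θ_4 = -w₀(7L⁴-30L²x²+15x⁴)/(360LEI) = -4·(7·8⁴-30·8²·6²+15·6⁴)/(360·8·20000) = 1313/900000 rad
Superposition: θ = Σ θ_i = 227027/22500000 rad ≈ 0.010090 rad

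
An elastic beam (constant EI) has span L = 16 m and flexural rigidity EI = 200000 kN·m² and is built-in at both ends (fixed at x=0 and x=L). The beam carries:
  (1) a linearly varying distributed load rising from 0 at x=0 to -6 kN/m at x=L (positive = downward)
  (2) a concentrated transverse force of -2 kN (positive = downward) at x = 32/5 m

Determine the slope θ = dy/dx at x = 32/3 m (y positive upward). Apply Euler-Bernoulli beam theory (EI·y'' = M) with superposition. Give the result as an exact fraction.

θ(32/3) = -12208/31640625 rad

Load 1 — triangular load w₀=-6 kN/m (0→w₀ over full span):
  θ_1 = -w₀(2x(L-x)(L-2x)(x+2L)+x²(L-x)²)/(120LEI) = -(-6)·(2·(32/3)·(16-(32/3))·(16-2·(32/3))·((32/3)+2·16)+(32/3)²·(16-(32/3))²)/(120·16·200000) = -448/1265625 rad
Load 2 — point force P=-2 kN at a=32/5 m (b=L-a=48/5):
  θ_2 = Pa²(L-x)(2bL-(3b+a)(L-x))/(2L³EI)  [x>a] = (-2)·(32/5)²·(16-(32/3))·(2·(48/5)·16-(3·(48/5)+(32/5))·(16-(32/3)))/(2·16³·200000) = -112/3515625 rad
Superposition: θ = Σ θ_i = -12208/31640625 rad ≈ -0.000386 rad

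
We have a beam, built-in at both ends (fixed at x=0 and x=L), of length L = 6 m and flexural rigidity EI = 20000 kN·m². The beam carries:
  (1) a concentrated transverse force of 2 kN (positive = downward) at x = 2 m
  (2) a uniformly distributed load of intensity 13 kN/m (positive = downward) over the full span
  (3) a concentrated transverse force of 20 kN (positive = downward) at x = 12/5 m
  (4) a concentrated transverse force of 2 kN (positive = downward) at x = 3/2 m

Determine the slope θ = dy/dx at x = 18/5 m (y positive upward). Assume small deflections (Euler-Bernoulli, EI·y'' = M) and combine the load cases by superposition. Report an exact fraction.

θ(18/5) = 49237/50000000 rad

Load 1 — point force P=2 kN at a=2 m (b=L-a=4):
  θ_1 = Pa²(L-x)(2bL-(3b+a)(L-x))/(2L³EI)  [x>a] = 2·2²·(6-(18/5))·(2·4·6-(3·4+2)·(6-(18/5)))/(2·6³·20000) = 1/31250 rad
Load 2 — uniform load w=13 kN/m over full span:
  θ_2 = -wx(L-x)(L-2x)/(12EI) = -13·(18/5)·(6-(18/5))·(6-2·(18/5))/(12·20000) = 351/625000 rad
Load 3 — point force P=20 kN at a=12/5 m (b=L-a=18/5):
  θ_3 = Pa²(L-x)(2bL-(3b+a)(L-x))/(2L³EI)  [x>a] = 20·(12/5)²·(6-(18/5))·(2·(18/5)·6-(3·(18/5)+(12/5))·(6-(18/5)))/(2·6³·20000) = 144/390625 rad
Load 4 — point force P=2 kN at a=3/2 m (b=L-a=9/2):
  θ_4 = Pa²(L-x)(2bL-(3b+a)(L-x))/(2L³EI)  [x>a] = 2·(3/2)²·(6-(18/5))·(2·(9/2)·6-(3·(9/2)+(3/2))·(6-(18/5)))/(2·6³·20000) = 9/400000 rad
Superposition: θ = Σ θ_i = 49237/50000000 rad ≈ 0.000985 rad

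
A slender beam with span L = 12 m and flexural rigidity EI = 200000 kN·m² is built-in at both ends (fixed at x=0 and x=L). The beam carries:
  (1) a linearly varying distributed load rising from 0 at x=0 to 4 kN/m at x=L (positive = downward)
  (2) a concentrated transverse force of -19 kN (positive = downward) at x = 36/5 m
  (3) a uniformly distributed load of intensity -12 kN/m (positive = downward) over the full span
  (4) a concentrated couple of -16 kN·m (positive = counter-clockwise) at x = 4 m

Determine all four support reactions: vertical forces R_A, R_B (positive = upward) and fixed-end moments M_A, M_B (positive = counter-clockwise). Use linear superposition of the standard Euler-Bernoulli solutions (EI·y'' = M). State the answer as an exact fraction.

Load 1 — triangular load w₀=4 kN/m (0→w₀ over full span):
  R_A = 3w₀L/20 = 3·4·12/20 = 36/5 kN
  M_A = w₀L²/30 = 4·12²/30 = 96/5 kN·m
  R_B = 7w₀L/20 = 7·4·12/20 = 84/5 kN
  M_B = -w₀L²/20 = -4·12²/20 = -144/5 kN·m
Load 2 — point force P=-19 kN at a=36/5 m (b=L-a=24/5):
  R_A = Pb²(3a+b)/L³ = (-19)·(24/5)²·(3·(36/5)+(24/5))/12³ = -836/125 kN
  M_A = Pab²/L² = (-19)·(36/5)·(24/5)²/12² = -2736/125 kN·m
  R_B = Pa²(a+3b)/L³ = (-19)·(36/5)²·((36/5)+3·(24/5))/12³ = -1539/125 kN
  M_B = -Pa²b/L² = -(-19)·(36/5)²·(24/5)/12² = 4104/125 kN·m
Load 3 — uniform load w=-12 kN/m over full span:
  R_A = wL/2 = (-12)·12/2 = -72 kN
  M_A = wL²/12 = (-12)·12²/12 = -144 kN·m
  R_B = wL/2 = (-12)·12/2 = -72 kN
  M_B = -wL²/12 = -(-12)·12²/12 = 144 kN·m
Load 4 — applied couple M₀=-16 kN·m at a=4 m (b=L-a=8):
  R_A = 6M₀ab/L³ = 6·(-16)·4·8/12³ = -16/9 kN
  M_A = M₀b(2a-b)/L² = (-16)·8·(2·4-8)/12² = 0 kN·m
  R_B = -6M₀ab/L³ = -6·(-16)·4·8/12³ = 16/9 kN
  M_B = M₀a(2b-a)/L² = (-16)·4·(2·8-4)/12² = -16/3 kN·m
Superposition: R_A = -82424/1125 kN, M_A = -18336/125 kN·m, R_B = -73951/1125 kN, M_B = 53512/375 kN·m

R_A = -82424/1125 kN, M_A = -18336/125 kN·m, R_B = -73951/1125 kN, M_B = 53512/375 kN·m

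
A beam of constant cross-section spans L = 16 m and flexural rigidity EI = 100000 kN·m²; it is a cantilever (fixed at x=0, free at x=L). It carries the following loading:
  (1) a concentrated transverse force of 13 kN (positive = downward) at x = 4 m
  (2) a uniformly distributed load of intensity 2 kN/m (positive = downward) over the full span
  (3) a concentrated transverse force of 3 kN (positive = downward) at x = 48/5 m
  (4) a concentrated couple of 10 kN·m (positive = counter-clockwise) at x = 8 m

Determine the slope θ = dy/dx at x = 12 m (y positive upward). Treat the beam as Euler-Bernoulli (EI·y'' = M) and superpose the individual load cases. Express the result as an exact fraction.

Load 1 — point force P=13 kN at a=4 m (b=L-a=12):
  θ_1 = -Pa²/(2EI)  [x>a] = -13·4²/(2·100000) = -13/12500 rad
Load 2 — uniform load w=2 kN/m over full span:
  θ_2 = -wx(x²-3Lx+3L²)/(6EI) = -2·12·(12²-3·16·12+3·16²)/(6·100000) = -42/3125 rad
Load 3 — point force P=3 kN at a=48/5 m (b=L-a=32/5):
  θ_3 = -Pa²/(2EI)  [x>a] = -3·(48/5)²/(2·100000) = -108/78125 rad
Load 4 — applied couple M₀=10 kN·m at a=8 m (b=L-a=8):
  θ_4 = M₀a/EI  [x>a] = 10·8/100000 = 1/1250 rad
Superposition: θ = Σ θ_i = -4707/312500 rad ≈ -0.015062 rad

θ(12) = -4707/312500 rad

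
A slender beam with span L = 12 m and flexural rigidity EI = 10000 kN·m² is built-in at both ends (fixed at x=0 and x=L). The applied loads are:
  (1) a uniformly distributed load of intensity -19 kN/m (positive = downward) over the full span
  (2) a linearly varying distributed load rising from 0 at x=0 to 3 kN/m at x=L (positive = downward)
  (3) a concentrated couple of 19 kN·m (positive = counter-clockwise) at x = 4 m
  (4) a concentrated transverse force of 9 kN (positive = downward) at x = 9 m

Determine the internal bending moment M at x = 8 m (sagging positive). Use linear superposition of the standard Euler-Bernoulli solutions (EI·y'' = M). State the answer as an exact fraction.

M(8) = -46409/720 kN·m

Load 1 — uniform load w=-19 kN/m over full span:
  M_1 = wLx/2 - wL²/12 - wx²/2 = (-19)·12·8/2 - (-19)·12²/12 - (-19)·8²/2 = -76 kN·m
Load 2 — triangular load w₀=3 kN/m (0→w₀ over full span):
  M_2 = 3w₀Lx/20 - w₀L²/30 - w₀x³/(6L) = 3·3·12·8/20 - 3·12²/30 - 3·8³/(6·12) = 112/15 kN·m
Load 3 — applied couple M₀=19 kN·m at a=4 m (b=L-a=8):
  M_3 = R_Ax - M_A - M₀  [x>a] with R_A=19/9, M_A=0 = (19/9)·8 - 0 - 19 = -19/9 kN·m
Load 4 — point force P=9 kN at a=9 m (b=L-a=3):
  M_4 = Pb²(3a+b)x/L³ - Pab²/L²  [x≤a] = 9·3²·(3·9+3)·8/12³ - 9·9·3²/12² = 99/16 kN·m
Superposition: M = Σ M_i = -46409/720 kN·m ≈ -64.456944 kN·m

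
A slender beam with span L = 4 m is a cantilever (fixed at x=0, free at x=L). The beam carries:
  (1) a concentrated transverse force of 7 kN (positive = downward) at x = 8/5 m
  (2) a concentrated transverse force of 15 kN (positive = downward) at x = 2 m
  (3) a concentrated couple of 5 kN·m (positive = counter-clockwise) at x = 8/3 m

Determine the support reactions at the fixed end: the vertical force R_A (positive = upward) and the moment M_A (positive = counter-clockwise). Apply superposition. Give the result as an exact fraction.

Load 1 — point force P=7 kN at a=8/5 m (b=L-a=12/5):
  R_A = P = 7 kN
  M_A = Pa = 7·(8/5) = 56/5 kN·m
Load 2 — point force P=15 kN at a=2 m (b=L-a=2):
  R_A = P = 15 kN
  M_A = Pa = 15·2 = 30 kN·m
Load 3 — applied couple M₀=5 kN·m at a=8/3 m (b=L-a=4/3):
  R_A = 0 kN
  M_A = -M₀ = -5 kN·m
Superposition: R_A = 22 kN, M_A = 181/5 kN·m

R_A = 22 kN, M_A = 181/5 kN·m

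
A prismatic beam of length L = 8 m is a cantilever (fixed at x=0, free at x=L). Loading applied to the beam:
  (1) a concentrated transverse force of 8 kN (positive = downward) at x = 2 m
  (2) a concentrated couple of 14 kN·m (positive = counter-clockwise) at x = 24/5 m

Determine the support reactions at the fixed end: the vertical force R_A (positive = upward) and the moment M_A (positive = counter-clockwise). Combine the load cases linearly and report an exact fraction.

R_A = 8 kN, M_A = 2 kN·m

Load 1 — point force P=8 kN at a=2 m (b=L-a=6):
  R_A = P = 8 kN
  M_A = Pa = 8·2 = 16 kN·m
Load 2 — applied couple M₀=14 kN·m at a=24/5 m (b=L-a=16/5):
  R_A = 0 kN
  M_A = -M₀ = -14 kN·m
Superposition: R_A = 8 kN, M_A = 2 kN·m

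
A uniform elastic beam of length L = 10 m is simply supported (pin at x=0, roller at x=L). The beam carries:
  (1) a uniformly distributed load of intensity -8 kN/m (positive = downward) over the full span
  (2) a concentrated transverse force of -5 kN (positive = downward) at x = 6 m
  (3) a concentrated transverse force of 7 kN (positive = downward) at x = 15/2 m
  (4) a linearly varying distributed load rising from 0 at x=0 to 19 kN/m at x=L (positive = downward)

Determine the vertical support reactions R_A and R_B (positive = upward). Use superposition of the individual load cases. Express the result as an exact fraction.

Load 1 — uniform load w=-8 kN/m over full span:
  R_A = wL/2 = (-8)·10/2 = -40 kN
  R_B = wL/2 = (-8)·10/2 = -40 kN
Load 2 — point force P=-5 kN at a=6 m (b=L-a=4):
  R_A = Pb/L = (-5)·4/10 = -2 kN
  R_B = Pa/L = (-5)·6/10 = -3 kN
Load 3 — point force P=7 kN at a=15/2 m (b=L-a=5/2):
  R_A = Pb/L = 7·(5/2)/10 = 7/4 kN
  R_B = Pa/L = 7·(15/2)/10 = 21/4 kN
Load 4 — triangular load w₀=19 kN/m (0→w₀ over full span):
  R_A = w₀L/6 = 19·10/6 = 95/3 kN
  R_B = w₀L/3 = 19·10/3 = 190/3 kN
Superposition: R_A = -103/12 kN, R_B = 307/12 kN

R_A = -103/12 kN, R_B = 307/12 kN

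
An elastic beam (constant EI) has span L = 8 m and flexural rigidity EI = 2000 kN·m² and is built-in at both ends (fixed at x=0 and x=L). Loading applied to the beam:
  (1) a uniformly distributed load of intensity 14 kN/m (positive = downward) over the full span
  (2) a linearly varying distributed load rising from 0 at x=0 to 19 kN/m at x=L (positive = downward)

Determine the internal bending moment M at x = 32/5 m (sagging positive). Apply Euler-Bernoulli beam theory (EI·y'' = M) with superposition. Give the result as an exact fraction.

Load 1 — uniform load w=14 kN/m over full span:
  M_1 = wLx/2 - wL²/12 - wx²/2 = 14·8·(32/5)/2 - 14·8²/12 - 14·(32/5)²/2 = -224/75 kN·m
Load 2 — triangular load w₀=19 kN/m (0→w₀ over full span):
  M_2 = 3w₀Lx/20 - w₀L²/30 - w₀x³/(6L) = 3·19·8·(32/5)/20 - 19·8²/30 - 19·(32/5)³/(6·8) = 608/375 kN·m
Superposition: M = Σ M_i = -512/375 kN·m ≈ -1.365333 kN·m

M(32/5) = -512/375 kN·m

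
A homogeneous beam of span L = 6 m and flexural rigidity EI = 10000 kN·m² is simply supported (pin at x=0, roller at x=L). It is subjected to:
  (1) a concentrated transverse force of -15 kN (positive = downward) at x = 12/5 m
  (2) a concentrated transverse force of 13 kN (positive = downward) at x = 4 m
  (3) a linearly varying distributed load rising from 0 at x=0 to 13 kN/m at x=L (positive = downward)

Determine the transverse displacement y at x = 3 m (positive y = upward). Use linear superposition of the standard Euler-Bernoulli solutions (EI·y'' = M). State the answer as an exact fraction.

Load 1 — point force P=-15 kN at a=12/5 m (b=L-a=18/5):
  y_1 = -Pa(L-x)(2Lx-a²-x²)/(6LEI)  [x>a] = -(-15)·(12/5)·(6-3)·(2·6·3-(12/5)²-3²)/(6·6·10000) = 1593/250000 m
Load 2 — point force P=13 kN at a=4 m (b=L-a=2):
  y_2 = -Pbx(L²-b²-x²)/(6LEI)  [x≤a] = -13·2·3·(6²-2²-3²)/(6·6·10000) = -299/60000 m
Load 3 — triangular load w₀=13 kN/m (0→w₀ over full span):
  y_3 = -w₀x(7L⁴-10L²x²+3x⁴)/(360LEI) = -13·3·(7·6⁴-10·6²·3²+3·3⁴)/(360·6·10000) = -351/32000 m
Superposition: y = Σ y_i = -114961/12000000 m ≈ -0.009580 m

y(3) = -114961/12000000 m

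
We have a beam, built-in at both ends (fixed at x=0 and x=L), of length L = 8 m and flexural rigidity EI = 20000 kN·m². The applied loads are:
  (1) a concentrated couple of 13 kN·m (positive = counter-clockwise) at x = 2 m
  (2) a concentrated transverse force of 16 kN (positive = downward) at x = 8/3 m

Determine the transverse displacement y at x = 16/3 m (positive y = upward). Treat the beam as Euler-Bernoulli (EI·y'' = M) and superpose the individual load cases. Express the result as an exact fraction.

y(16/3) = -13051/21870000 m

Load 1 — applied couple M₀=13 kN·m at a=2 m (b=L-a=6):
  y_1 = (R_Ax³/6 - M_Ax²/2 - M₀(x-a)²/2)/EI  [x>a] with R_A=117/64, M_A=-39/16 = ((117/64)·(16/3)³/6 - (-39/16)·(16/3)²/2 - 13·((16/3)-2)²/2)/20000 = 13/30000 m
Load 2 — point force P=16 kN at a=8/3 m (b=L-a=16/3):
  y_2 = -Pa²(L-x)²(3bL-(3b+a)(L-x))/(6L³EI)  [x>a] = -16·(8/3)²·(8-(16/3))²·(3·(16/3)·8-(3·(16/3)+(8/3))·(8-(16/3)))/(6·8³·20000) = -1408/1366875 m
Superposition: y = Σ y_i = -13051/21870000 m ≈ -0.000597 m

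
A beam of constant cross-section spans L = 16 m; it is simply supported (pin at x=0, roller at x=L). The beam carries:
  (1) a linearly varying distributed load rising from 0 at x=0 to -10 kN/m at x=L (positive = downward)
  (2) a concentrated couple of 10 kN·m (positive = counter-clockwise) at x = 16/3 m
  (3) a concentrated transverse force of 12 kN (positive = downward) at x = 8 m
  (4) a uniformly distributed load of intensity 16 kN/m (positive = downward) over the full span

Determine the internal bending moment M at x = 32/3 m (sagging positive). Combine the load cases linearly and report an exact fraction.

Load 1 — triangular load w₀=-10 kN/m (0→w₀ over full span):
  M_1 = w₀Lx/6 - w₀x³/(6L) = (-10)·16·(32/3)/6 - (-10)·(32/3)³/(6·16) = -12800/81 kN·m
Load 2 — applied couple M₀=10 kN·m at a=16/3 m (b=L-a=32/3):
  M_2 = M₀x/L - M₀  [x>a] = 10·(32/3)/16 - 10 = -10/3 kN·m
Load 3 — point force P=12 kN at a=8 m (b=L-a=8):
  M_3 = Pa(L-x)/L  [x>a] = 12·8·(16-(32/3))/16 = 32 kN·m
Load 4 — uniform load w=16 kN/m over full span:
  M_4 = wx(L-x)/2 = 16·(32/3)·(16-(32/3))/2 = 4096/9 kN·m
Superposition: M = Σ M_i = 26386/81 kN·m ≈ 325.753086 kN·m

M(32/3) = 26386/81 kN·m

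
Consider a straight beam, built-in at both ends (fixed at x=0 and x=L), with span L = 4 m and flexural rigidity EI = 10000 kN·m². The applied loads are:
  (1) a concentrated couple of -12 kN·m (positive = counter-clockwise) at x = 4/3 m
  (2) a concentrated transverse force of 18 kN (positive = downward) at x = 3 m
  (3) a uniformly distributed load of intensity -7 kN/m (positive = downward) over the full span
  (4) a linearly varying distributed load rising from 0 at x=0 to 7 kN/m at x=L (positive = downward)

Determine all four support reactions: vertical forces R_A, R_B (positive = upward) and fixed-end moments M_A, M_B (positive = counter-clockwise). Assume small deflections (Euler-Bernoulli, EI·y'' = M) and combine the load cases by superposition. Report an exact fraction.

Load 1 — applied couple M₀=-12 kN·m at a=4/3 m (b=L-a=8/3):
  R_A = 6M₀ab/L³ = 6·(-12)·(4/3)·(8/3)/4³ = -4 kN
  M_A = M₀b(2a-b)/L² = (-12)·(8/3)·(2·(4/3)-(8/3))/4² = 0 kN·m
  R_B = -6M₀ab/L³ = -6·(-12)·(4/3)·(8/3)/4³ = 4 kN
  M_B = M₀a(2b-a)/L² = (-12)·(4/3)·(2·(8/3)-(4/3))/4² = -4 kN·m
Load 2 — point force P=18 kN at a=3 m (b=L-a=1):
  R_A = Pb²(3a+b)/L³ = 18·1²·(3·3+1)/4³ = 45/16 kN
  M_A = Pab²/L² = 18·3·1²/4² = 27/8 kN·m
  R_B = Pa²(a+3b)/L³ = 18·3²·(3+3·1)/4³ = 243/16 kN
  M_B = -Pa²b/L² = -18·3²·1/4² = -81/8 kN·m
Load 3 — uniform load w=-7 kN/m over full span:
  R_A = wL/2 = (-7)·4/2 = -14 kN
  M_A = wL²/12 = (-7)·4²/12 = -28/3 kN·m
  R_B = wL/2 = (-7)·4/2 = -14 kN
  M_B = -wL²/12 = -(-7)·4²/12 = 28/3 kN·m
Load 4 — triangular load w₀=7 kN/m (0→w₀ over full span):
  R_A = 3w₀L/20 = 3·7·4/20 = 21/5 kN
  M_A = w₀L²/30 = 7·4²/30 = 56/15 kN·m
  R_B = 7w₀L/20 = 7·7·4/20 = 49/5 kN
  M_B = -w₀L²/20 = -7·4²/20 = -28/5 kN·m
Superposition: R_A = -879/80 kN, M_A = -89/40 kN·m, R_B = 1199/80 kN, M_B = -1247/120 kN·m

R_A = -879/80 kN, M_A = -89/40 kN·m, R_B = 1199/80 kN, M_B = -1247/120 kN·m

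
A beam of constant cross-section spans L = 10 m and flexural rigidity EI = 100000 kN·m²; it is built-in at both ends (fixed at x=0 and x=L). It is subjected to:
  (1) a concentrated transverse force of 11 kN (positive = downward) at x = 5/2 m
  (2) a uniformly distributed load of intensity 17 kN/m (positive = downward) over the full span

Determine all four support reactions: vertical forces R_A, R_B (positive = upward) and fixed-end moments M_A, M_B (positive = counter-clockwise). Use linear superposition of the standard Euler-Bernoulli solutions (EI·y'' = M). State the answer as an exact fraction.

R_A = 3017/32 kN, M_A = 15085/96 kN·m, R_B = 2775/32 kN, M_B = -14095/96 kN·m

Load 1 — point force P=11 kN at a=5/2 m (b=L-a=15/2):
  R_A = Pb²(3a+b)/L³ = 11·(15/2)²·(3·(5/2)+(15/2))/10³ = 297/32 kN
  M_A = Pab²/L² = 11·(5/2)·(15/2)²/10² = 495/32 kN·m
  R_B = Pa²(a+3b)/L³ = 11·(5/2)²·((5/2)+3·(15/2))/10³ = 55/32 kN
  M_B = -Pa²b/L² = -11·(5/2)²·(15/2)/10² = -165/32 kN·m
Load 2 — uniform load w=17 kN/m over full span:
  R_A = wL/2 = 17·10/2 = 85 kN
  M_A = wL²/12 = 17·10²/12 = 425/3 kN·m
  R_B = wL/2 = 17·10/2 = 85 kN
  M_B = -wL²/12 = -17·10²/12 = -425/3 kN·m
Superposition: R_A = 3017/32 kN, M_A = 15085/96 kN·m, R_B = 2775/32 kN, M_B = -14095/96 kN·m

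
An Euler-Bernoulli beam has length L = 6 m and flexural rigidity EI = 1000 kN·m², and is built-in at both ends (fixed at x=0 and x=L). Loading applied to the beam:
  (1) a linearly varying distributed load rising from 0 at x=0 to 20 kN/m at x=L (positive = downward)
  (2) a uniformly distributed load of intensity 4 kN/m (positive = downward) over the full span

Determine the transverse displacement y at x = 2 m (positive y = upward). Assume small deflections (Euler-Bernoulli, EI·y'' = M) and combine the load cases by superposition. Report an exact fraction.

y(2) = -8/225 m

Load 1 — triangular load w₀=20 kN/m (0→w₀ over full span):
  y_1 = -w₀x²(L-x)²(x+2L)/(120LEI) = -20·2²·(6-2)²·(2+2·6)/(120·6·1000) = -28/1125 m
Load 2 — uniform load w=4 kN/m over full span:
  y_2 = -wx²(L-x)²/(24EI) = -4·2²·(6-2)²/(24·1000) = -4/375 m
Superposition: y = Σ y_i = -8/225 m ≈ -0.035556 m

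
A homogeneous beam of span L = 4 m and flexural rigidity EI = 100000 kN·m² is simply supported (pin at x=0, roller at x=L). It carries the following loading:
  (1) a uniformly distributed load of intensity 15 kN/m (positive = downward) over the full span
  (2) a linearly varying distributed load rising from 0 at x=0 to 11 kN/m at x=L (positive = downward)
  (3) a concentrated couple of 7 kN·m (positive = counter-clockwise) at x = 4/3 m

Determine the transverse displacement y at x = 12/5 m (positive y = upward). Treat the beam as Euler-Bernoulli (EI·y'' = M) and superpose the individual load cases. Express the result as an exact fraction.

y(12/5) = -270769/439453125 m

Load 1 — uniform load w=15 kN/m over full span:
  y_1 = -wx(L³-2Lx²+x³)/(24EI) = -15·(12/5)·(4³-2·4·(12/5)²+(12/5)³)/(24·100000) = -186/390625 m
Load 2 — triangular load w₀=11 kN/m (0→w₀ over full span):
  y_2 = -w₀x(7L⁴-10L²x²+3x⁴)/(360LEI) = -11·(12/5)·(7·4⁴-10·4²·(12/5)²+3·(12/5)⁴)/(360·4·100000) = -26048/146484375 m
Load 3 — applied couple M₀=7 kN·m at a=4/3 m (b=L-a=8/3):
  y_3 = (M₀x³/(6L)-M₀(x-a)²/2+C₁x)/EI  [x>a] with C₁=M₀(3b²-L²)/(6L)=14/9 = (7·(12/5)³/(6·4)-7·((12/5)-(4/3))²/2+(14/9)·(12/5))/100000 = 133/3515625 m
Superposition: y = Σ y_i = -270769/439453125 m ≈ -0.000616 m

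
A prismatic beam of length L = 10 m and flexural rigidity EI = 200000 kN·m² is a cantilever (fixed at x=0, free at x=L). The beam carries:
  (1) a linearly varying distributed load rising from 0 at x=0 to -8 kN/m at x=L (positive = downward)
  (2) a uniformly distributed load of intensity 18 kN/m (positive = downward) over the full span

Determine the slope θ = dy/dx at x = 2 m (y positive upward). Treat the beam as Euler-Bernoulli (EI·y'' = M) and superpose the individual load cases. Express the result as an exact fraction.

Load 1 — triangular load w₀=-8 kN/m (0→w₀ over full span):
  θ_1 = (w₀Lx²/4-w₀L²x/3-w₀x⁴/(24L))/EI = ((-8)·10·2²/4-(-8)·10²·2/3-(-8)·2⁴/(24·10))/200000 = 851/375000 rad
Load 2 — uniform load w=18 kN/m over full span:
  θ_2 = -wx(x²-3Lx+3L²)/(6EI) = -18·2·(2²-3·10·2+3·10²)/(6·200000) = -183/25000 rad
Superposition: θ = Σ θ_i = -947/187500 rad ≈ -0.005051 rad

θ(2) = -947/187500 rad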